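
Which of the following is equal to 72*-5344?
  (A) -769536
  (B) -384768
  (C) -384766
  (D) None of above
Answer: B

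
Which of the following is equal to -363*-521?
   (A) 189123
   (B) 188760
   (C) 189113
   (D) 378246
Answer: A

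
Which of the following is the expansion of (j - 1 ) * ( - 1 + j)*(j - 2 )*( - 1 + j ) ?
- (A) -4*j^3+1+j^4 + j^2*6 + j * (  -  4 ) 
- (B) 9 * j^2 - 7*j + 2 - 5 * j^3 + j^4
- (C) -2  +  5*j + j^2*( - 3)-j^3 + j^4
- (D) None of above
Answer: B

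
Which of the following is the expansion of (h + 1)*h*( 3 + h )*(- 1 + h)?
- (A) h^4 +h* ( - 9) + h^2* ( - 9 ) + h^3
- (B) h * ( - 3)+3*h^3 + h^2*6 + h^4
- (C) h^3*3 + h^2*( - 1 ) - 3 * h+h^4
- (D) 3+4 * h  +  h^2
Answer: C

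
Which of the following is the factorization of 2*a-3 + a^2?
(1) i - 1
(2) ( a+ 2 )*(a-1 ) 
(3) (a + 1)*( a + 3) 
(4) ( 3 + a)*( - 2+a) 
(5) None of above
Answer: 5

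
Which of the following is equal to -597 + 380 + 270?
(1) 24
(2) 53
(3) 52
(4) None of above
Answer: 2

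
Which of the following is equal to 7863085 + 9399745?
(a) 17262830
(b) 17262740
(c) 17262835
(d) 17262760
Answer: a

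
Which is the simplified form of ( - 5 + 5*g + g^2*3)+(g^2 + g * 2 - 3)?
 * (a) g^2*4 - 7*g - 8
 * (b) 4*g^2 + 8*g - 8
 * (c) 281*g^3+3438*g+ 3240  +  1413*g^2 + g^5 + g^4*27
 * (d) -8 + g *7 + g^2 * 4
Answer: d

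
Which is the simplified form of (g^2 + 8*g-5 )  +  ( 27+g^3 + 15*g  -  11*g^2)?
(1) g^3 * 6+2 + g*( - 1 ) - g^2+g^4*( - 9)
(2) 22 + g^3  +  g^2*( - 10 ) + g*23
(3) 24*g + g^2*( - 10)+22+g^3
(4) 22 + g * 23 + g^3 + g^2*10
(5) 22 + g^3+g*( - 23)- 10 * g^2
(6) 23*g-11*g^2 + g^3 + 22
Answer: 2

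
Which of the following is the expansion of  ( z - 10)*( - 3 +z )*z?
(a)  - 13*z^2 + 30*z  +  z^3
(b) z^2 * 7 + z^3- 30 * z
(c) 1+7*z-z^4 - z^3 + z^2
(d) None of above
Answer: a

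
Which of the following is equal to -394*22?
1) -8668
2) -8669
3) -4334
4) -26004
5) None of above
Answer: 1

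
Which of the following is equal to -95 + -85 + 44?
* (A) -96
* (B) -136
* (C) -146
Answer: B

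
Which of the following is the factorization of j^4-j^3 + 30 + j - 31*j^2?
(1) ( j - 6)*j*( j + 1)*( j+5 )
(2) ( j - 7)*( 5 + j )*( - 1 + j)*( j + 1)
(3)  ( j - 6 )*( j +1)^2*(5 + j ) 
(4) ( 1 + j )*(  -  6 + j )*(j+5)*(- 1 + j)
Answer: 4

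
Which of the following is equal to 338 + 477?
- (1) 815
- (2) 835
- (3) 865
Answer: 1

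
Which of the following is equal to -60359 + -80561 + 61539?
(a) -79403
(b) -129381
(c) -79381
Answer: c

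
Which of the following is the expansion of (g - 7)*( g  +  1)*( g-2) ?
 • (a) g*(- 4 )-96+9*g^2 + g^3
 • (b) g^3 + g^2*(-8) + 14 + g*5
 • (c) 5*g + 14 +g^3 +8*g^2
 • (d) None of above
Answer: b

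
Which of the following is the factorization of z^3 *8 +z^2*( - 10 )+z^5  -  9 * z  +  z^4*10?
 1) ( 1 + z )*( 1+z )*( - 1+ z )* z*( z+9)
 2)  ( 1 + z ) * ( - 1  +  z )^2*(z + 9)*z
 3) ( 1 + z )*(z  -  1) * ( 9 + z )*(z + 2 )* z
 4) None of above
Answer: 1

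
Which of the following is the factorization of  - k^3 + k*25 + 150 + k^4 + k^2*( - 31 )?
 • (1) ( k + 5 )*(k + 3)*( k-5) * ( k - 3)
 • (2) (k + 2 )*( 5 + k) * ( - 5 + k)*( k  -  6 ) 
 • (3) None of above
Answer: 3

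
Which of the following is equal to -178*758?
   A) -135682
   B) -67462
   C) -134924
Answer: C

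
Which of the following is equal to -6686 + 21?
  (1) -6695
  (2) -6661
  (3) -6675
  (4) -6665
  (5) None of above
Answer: 4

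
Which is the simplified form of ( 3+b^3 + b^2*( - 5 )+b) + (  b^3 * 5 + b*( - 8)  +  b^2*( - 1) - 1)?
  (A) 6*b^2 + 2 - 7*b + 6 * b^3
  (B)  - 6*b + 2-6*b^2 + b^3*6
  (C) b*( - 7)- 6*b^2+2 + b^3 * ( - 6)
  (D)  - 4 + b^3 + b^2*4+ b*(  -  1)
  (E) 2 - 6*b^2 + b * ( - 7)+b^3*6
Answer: E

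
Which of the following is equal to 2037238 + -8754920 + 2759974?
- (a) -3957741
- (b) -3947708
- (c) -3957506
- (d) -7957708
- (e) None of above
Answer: e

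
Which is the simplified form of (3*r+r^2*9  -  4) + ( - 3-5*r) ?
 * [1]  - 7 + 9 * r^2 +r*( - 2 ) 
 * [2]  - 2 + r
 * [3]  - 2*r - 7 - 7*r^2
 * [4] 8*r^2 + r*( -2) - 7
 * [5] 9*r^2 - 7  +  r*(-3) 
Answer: 1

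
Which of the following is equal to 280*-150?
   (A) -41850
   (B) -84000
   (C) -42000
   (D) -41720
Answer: C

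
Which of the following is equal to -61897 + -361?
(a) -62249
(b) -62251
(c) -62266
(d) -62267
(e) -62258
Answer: e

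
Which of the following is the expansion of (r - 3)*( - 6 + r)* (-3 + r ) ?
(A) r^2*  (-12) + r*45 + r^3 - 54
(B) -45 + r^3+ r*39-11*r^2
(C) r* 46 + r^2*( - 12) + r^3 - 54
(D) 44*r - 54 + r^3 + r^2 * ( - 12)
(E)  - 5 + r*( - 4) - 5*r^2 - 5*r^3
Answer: A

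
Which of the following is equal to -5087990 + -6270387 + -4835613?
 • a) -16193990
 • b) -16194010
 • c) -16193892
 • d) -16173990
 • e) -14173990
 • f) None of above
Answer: a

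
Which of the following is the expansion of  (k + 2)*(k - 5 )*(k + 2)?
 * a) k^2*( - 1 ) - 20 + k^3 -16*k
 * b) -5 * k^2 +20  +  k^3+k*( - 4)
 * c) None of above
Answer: a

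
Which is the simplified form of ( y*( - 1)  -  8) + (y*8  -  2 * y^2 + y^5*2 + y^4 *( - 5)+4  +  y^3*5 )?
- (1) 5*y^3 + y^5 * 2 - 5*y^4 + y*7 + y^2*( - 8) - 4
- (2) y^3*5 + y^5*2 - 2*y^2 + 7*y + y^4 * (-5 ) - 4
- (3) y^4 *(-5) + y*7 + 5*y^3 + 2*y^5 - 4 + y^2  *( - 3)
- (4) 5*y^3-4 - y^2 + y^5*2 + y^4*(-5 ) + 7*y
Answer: 2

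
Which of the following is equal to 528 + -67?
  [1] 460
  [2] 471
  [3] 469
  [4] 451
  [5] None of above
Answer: 5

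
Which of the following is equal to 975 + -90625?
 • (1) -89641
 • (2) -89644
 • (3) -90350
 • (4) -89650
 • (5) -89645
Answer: 4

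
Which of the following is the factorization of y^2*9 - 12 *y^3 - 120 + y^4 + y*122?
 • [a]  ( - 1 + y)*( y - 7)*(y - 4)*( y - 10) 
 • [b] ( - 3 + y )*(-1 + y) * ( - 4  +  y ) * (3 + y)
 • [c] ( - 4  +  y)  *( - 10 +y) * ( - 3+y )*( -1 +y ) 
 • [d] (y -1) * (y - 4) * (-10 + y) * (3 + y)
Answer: d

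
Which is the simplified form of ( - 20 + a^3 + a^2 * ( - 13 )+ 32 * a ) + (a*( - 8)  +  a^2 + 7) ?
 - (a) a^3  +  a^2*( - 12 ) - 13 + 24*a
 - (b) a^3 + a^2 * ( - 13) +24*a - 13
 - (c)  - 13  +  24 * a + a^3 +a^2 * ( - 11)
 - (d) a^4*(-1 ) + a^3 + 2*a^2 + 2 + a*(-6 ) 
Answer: a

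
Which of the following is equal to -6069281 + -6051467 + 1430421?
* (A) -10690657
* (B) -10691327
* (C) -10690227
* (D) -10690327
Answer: D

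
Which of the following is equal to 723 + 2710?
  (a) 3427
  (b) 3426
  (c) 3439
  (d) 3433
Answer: d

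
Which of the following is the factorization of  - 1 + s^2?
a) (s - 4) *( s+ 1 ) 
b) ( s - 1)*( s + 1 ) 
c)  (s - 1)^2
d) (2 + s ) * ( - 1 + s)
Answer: b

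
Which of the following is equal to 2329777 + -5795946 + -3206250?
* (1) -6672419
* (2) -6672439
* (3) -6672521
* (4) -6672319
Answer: 1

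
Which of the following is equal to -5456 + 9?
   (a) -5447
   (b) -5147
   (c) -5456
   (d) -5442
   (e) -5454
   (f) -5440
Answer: a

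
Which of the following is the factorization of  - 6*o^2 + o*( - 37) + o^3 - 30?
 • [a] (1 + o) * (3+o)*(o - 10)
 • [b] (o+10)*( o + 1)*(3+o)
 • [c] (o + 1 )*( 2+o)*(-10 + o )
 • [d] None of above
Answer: a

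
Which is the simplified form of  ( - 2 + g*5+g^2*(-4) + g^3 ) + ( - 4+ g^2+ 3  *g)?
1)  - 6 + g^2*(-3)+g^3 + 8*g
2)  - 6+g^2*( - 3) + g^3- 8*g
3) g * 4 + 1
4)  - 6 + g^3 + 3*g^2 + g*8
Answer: 1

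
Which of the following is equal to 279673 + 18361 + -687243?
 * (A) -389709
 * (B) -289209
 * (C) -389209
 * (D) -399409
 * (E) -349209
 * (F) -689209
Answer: C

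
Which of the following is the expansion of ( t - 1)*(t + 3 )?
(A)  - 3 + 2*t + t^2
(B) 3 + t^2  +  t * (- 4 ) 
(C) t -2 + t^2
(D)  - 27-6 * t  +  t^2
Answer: A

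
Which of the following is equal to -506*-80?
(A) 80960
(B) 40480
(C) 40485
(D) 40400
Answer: B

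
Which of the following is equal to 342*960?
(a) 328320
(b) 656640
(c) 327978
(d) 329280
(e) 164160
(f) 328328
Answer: a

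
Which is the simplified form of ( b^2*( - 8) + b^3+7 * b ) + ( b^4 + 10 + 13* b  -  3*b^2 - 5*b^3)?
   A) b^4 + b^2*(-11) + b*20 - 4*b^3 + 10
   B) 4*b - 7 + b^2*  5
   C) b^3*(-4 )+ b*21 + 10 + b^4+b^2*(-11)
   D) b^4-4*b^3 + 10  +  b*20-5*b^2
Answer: A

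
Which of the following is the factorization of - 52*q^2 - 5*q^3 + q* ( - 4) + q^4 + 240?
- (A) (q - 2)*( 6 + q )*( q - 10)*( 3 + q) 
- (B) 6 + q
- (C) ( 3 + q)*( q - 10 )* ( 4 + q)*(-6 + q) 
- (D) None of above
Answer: D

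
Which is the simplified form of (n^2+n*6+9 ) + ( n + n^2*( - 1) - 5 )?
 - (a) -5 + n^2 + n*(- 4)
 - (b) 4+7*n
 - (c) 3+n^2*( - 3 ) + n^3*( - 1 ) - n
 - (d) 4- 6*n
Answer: b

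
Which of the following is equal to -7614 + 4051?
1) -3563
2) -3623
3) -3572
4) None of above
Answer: 1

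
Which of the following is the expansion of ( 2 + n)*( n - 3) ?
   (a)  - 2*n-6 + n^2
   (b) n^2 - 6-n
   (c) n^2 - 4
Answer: b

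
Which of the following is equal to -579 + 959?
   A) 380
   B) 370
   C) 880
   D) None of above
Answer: A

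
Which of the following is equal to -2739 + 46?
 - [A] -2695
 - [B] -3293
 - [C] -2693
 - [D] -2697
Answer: C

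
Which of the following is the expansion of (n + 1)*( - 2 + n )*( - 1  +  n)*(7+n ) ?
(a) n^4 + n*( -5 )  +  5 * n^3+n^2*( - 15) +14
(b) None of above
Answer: a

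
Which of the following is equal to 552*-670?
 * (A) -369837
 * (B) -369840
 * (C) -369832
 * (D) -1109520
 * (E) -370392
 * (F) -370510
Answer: B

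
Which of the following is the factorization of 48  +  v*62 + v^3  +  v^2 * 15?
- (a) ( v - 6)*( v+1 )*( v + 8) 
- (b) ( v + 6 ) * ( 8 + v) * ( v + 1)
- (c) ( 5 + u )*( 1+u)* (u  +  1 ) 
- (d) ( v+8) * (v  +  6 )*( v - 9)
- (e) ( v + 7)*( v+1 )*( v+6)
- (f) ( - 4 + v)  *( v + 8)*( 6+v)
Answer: b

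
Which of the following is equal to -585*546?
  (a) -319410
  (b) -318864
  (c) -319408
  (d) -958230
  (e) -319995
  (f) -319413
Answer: a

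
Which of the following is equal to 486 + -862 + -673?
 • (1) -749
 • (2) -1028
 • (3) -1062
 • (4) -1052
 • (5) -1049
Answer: 5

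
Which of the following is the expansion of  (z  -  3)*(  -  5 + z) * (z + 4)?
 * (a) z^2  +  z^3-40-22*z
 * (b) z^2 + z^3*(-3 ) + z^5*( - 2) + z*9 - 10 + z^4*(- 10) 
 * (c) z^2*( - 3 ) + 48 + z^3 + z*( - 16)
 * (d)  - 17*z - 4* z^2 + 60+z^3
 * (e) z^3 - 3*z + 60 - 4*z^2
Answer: d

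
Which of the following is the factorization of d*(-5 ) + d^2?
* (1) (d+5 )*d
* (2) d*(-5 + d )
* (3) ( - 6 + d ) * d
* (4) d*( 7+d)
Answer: 2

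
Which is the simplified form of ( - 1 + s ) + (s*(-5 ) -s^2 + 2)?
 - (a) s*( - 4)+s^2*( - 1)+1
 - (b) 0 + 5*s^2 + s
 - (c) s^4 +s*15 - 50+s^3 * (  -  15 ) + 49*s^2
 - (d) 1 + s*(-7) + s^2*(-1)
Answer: a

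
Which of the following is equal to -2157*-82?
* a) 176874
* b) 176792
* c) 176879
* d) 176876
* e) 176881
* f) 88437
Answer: a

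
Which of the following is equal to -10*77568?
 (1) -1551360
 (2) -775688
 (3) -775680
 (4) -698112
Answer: 3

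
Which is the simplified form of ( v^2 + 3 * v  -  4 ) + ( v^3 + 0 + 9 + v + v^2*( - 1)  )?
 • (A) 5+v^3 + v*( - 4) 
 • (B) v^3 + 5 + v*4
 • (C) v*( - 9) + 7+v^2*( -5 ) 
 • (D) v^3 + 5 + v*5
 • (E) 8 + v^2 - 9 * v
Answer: B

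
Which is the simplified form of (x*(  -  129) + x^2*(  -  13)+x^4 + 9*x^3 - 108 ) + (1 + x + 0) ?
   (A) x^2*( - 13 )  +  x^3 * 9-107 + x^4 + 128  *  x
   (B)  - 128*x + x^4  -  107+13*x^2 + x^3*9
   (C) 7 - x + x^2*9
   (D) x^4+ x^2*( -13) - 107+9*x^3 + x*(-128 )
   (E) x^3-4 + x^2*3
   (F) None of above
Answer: D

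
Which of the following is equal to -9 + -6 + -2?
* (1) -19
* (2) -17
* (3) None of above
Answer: 2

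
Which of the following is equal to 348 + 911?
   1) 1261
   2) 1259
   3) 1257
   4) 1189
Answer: 2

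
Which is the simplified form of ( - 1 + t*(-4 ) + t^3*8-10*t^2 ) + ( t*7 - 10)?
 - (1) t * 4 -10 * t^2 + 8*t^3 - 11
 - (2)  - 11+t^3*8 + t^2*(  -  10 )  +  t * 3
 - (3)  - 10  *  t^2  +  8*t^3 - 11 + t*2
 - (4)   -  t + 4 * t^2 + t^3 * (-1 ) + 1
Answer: 2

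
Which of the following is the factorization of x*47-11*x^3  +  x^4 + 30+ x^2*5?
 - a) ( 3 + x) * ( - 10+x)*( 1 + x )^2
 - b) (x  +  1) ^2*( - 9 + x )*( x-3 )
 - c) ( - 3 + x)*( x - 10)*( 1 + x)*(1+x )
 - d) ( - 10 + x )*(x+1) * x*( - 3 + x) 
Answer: c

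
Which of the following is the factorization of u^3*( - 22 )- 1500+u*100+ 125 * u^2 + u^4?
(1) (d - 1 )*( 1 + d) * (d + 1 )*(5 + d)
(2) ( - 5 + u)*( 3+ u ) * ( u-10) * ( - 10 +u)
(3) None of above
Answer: 2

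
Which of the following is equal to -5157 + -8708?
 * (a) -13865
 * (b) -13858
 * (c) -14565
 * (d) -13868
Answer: a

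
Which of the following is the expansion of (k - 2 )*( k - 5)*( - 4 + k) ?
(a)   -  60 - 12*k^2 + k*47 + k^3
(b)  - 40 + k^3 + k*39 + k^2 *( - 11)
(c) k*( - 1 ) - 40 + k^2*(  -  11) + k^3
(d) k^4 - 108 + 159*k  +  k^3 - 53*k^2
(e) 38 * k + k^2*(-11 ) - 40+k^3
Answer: e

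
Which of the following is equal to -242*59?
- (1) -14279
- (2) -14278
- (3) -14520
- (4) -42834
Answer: 2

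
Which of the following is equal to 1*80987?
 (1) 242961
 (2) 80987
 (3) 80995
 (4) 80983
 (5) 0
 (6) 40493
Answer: 2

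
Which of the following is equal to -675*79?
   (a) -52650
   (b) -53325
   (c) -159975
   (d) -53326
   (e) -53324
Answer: b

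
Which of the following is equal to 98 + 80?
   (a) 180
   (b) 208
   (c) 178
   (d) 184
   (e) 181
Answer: c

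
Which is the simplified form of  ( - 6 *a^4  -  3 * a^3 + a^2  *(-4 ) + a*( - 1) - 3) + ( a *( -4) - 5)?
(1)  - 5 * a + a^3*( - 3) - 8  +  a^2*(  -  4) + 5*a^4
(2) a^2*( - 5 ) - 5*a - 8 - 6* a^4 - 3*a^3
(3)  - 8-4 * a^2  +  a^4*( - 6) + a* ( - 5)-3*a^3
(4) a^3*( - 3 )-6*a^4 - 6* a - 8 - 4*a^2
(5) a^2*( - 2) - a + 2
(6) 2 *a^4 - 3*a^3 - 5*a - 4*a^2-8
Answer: 3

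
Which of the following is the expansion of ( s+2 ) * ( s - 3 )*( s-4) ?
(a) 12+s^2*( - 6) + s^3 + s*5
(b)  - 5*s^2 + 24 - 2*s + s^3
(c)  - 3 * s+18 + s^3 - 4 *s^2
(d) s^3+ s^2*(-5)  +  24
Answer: b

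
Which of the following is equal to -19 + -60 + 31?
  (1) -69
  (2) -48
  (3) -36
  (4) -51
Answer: 2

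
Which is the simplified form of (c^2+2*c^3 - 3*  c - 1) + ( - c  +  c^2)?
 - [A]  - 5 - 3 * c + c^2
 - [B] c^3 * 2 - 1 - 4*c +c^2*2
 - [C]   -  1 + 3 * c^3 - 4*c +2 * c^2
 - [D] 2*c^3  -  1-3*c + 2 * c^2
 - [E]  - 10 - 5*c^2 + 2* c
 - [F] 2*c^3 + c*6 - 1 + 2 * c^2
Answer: B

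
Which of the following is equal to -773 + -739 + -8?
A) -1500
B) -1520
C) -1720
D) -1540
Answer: B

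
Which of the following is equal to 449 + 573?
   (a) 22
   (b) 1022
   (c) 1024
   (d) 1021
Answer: b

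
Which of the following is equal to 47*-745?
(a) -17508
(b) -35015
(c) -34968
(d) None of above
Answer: b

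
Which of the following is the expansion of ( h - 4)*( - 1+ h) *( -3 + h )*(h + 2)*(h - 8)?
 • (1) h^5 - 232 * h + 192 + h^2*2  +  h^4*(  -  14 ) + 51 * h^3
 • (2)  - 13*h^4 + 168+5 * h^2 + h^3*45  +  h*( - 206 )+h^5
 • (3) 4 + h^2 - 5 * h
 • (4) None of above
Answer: 1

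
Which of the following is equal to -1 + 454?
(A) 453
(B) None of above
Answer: A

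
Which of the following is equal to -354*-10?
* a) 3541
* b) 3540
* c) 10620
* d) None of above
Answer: b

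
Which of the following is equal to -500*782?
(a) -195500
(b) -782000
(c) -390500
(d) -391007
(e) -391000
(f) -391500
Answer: e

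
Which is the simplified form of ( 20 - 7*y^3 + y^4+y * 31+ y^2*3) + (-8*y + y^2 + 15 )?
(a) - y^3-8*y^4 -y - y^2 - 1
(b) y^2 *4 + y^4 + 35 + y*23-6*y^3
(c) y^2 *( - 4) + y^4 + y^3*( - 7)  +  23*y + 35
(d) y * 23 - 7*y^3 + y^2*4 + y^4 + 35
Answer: d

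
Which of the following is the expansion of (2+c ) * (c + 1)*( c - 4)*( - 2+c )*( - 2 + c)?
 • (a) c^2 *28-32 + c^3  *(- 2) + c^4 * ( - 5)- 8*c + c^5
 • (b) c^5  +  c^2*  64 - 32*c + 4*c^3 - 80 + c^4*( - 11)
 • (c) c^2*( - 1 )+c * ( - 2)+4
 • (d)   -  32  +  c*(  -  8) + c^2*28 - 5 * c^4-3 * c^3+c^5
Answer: a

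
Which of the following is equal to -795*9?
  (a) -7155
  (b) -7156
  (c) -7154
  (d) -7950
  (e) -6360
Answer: a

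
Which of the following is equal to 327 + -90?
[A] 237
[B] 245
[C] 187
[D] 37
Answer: A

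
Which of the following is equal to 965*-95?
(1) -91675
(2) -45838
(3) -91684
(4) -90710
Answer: 1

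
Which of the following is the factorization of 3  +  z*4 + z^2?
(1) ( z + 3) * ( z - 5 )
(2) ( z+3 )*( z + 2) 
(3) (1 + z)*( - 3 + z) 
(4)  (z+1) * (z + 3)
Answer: 4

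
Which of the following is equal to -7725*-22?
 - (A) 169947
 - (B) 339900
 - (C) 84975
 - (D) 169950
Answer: D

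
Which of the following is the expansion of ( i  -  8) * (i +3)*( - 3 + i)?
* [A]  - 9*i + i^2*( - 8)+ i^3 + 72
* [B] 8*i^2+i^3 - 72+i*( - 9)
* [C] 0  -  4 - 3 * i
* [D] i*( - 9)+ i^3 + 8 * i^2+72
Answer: A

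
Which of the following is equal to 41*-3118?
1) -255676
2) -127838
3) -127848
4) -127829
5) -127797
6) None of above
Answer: 2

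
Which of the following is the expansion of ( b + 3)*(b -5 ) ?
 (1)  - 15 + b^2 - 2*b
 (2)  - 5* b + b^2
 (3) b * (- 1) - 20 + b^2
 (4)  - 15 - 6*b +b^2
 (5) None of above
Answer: 1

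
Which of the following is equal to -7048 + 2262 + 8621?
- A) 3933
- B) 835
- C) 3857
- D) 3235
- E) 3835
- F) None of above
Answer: E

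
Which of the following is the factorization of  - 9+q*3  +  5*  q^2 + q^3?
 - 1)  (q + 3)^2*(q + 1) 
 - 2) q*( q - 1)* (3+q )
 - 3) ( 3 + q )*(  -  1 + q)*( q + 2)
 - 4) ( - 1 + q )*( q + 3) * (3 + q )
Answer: 4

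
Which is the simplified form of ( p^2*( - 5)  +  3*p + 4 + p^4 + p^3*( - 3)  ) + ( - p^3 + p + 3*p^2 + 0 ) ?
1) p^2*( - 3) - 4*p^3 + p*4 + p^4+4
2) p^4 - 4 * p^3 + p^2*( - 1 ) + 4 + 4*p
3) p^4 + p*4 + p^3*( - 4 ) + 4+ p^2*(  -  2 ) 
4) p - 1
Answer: 3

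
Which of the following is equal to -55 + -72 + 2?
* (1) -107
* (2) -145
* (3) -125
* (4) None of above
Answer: 3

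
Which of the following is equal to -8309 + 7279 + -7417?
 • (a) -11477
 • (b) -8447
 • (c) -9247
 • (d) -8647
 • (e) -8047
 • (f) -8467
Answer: b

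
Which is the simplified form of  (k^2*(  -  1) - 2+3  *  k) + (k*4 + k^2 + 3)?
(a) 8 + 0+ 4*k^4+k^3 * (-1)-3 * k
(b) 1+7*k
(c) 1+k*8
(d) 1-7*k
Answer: b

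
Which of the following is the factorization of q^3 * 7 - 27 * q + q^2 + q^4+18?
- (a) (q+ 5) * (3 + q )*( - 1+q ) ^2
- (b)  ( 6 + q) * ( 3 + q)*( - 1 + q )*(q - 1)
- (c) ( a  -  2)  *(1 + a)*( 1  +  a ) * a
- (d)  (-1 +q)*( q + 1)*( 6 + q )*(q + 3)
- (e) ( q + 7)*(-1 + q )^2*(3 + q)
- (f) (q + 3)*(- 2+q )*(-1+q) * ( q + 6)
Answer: b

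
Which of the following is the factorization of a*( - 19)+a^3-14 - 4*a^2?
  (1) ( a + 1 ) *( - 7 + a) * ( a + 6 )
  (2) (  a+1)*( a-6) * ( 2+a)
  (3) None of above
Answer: 3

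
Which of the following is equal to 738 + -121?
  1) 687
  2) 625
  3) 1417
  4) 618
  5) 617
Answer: 5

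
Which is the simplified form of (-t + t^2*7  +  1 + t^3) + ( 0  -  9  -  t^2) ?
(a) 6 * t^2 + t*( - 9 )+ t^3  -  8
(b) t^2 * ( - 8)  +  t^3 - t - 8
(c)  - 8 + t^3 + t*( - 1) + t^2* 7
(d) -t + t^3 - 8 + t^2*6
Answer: d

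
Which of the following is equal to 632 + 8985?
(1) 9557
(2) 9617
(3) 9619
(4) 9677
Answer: 2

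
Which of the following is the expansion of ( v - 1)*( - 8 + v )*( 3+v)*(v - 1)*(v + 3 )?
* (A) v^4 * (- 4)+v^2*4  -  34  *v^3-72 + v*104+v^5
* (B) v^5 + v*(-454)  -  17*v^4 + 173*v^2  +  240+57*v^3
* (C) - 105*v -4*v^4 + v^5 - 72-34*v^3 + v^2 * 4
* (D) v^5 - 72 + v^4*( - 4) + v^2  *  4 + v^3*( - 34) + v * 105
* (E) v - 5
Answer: D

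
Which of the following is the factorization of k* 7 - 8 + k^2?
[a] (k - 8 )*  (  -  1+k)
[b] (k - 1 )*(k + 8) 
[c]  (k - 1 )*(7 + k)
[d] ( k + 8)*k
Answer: b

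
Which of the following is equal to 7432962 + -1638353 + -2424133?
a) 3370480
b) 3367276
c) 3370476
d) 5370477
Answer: c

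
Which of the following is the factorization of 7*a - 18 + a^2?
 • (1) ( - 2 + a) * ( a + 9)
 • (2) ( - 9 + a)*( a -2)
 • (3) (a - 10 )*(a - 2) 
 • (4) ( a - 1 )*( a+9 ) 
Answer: 1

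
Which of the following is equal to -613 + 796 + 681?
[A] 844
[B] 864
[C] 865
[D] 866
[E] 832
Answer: B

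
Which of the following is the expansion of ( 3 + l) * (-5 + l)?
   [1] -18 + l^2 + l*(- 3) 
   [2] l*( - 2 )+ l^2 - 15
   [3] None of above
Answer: 2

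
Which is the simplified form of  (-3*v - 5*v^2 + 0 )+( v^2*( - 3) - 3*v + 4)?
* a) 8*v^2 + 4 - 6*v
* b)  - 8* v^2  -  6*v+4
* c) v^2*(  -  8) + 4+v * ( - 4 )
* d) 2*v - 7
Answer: b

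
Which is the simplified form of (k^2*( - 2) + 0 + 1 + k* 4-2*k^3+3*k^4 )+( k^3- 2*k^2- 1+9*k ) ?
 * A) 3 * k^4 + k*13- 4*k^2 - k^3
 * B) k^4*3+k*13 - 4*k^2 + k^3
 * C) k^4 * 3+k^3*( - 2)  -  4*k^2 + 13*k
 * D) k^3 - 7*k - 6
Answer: A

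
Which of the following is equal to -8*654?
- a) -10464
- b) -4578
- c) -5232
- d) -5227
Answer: c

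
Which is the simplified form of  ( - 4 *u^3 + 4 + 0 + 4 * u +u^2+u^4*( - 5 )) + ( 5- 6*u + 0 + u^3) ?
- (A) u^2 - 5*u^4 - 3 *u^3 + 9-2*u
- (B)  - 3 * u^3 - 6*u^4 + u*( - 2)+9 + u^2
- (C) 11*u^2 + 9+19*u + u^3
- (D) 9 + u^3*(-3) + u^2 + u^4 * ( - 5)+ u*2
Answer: A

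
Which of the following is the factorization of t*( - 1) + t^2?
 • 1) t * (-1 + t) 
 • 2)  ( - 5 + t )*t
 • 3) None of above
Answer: 1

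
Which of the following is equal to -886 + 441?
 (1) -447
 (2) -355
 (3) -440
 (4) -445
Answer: 4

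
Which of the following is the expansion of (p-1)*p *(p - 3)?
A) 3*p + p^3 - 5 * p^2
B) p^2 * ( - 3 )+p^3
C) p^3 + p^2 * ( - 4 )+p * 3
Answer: C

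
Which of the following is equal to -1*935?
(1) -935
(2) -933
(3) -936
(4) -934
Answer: 1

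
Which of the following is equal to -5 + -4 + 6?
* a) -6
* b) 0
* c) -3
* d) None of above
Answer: c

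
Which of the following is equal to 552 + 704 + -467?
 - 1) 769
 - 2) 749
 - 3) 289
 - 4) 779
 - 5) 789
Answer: 5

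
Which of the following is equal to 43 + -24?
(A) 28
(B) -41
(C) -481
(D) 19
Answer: D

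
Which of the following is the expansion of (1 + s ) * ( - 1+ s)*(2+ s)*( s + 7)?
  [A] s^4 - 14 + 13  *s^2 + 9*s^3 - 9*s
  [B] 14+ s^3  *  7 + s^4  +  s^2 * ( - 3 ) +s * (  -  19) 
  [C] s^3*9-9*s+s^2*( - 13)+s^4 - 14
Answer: A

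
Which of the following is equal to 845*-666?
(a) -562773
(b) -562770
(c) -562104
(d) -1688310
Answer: b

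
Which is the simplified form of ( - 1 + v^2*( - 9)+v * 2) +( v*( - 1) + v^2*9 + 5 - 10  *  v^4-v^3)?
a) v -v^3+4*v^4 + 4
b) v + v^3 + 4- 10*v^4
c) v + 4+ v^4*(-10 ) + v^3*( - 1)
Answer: c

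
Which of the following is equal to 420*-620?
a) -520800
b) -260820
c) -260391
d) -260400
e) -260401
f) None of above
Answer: d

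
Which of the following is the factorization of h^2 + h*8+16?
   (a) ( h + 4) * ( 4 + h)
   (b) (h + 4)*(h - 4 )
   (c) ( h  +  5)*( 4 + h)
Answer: a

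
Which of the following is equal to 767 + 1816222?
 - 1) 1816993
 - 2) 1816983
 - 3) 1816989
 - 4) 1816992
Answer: 3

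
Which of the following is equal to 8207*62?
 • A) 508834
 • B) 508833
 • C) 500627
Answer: A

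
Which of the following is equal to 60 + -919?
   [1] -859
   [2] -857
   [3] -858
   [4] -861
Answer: 1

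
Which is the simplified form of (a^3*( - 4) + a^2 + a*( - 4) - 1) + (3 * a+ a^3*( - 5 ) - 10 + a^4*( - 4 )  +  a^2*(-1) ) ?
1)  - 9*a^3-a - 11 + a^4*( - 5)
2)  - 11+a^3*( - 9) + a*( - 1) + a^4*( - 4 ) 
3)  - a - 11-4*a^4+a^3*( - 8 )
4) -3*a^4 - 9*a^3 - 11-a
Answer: 2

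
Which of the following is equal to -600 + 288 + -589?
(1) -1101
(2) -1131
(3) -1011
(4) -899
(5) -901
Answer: 5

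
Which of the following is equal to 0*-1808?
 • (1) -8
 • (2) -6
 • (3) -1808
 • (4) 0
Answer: 4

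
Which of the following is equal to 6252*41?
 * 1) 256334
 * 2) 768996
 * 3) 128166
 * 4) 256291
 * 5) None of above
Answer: 5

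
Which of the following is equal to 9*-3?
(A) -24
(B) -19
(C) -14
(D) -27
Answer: D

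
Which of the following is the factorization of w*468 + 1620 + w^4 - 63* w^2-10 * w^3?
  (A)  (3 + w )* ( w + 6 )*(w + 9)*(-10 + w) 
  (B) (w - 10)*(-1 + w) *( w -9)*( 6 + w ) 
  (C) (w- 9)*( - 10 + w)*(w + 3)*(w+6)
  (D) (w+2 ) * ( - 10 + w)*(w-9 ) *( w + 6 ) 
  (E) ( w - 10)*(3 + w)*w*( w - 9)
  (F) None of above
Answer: C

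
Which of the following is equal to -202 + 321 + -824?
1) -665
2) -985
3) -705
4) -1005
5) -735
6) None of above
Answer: 3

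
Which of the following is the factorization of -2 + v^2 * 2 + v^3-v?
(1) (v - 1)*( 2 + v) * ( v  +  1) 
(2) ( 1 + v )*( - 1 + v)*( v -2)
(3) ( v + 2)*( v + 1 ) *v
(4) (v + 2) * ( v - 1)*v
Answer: 1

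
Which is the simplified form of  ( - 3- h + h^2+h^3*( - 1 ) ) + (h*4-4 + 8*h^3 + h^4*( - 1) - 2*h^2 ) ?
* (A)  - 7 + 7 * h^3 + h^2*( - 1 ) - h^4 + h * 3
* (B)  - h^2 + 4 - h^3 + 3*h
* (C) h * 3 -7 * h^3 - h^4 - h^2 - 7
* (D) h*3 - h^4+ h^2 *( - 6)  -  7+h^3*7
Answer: A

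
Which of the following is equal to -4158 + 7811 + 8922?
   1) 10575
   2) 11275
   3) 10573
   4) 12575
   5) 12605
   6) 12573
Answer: 4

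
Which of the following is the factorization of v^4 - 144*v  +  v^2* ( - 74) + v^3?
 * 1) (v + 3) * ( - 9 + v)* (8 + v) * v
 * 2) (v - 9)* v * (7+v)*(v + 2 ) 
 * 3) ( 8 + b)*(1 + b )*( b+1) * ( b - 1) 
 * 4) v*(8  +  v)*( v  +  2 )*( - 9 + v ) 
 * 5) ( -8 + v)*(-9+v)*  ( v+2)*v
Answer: 4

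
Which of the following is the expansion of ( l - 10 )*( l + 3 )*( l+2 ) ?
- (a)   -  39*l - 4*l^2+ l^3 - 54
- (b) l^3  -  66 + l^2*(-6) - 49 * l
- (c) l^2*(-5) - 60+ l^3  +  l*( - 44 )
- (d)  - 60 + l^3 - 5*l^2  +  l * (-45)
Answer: c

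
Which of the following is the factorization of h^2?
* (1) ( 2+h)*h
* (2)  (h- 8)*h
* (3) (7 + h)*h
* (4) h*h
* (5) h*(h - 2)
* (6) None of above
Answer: 4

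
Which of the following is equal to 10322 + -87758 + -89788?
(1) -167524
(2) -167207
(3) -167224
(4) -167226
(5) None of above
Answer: 3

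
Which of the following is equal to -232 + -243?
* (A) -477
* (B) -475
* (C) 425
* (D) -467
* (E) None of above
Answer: B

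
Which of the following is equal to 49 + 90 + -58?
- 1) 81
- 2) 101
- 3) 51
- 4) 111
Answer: 1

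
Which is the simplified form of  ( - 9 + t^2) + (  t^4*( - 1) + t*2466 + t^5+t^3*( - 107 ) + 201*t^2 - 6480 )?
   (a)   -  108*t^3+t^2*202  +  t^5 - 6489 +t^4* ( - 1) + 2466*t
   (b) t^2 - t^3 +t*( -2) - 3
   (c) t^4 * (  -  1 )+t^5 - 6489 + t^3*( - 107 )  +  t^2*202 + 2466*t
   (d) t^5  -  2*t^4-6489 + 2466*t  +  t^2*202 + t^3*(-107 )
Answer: c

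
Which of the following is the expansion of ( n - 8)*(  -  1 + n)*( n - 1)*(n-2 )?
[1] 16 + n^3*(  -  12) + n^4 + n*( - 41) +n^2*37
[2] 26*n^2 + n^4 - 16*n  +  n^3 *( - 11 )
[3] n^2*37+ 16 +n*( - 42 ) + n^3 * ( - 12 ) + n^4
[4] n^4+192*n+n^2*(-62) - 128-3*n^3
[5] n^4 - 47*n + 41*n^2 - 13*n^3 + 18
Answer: 3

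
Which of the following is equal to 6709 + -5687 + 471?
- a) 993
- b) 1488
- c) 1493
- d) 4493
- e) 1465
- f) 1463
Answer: c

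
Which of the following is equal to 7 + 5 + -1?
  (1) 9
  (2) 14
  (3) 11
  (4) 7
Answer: 3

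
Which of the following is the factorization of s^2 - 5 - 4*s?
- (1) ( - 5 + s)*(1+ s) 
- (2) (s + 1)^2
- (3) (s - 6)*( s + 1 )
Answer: 1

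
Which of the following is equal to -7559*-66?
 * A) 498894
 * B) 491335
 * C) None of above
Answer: A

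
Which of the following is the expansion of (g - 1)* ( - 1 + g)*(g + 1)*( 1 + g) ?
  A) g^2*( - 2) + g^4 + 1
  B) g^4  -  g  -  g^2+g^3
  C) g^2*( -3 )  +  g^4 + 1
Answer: A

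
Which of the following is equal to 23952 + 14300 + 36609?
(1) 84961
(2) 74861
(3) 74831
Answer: 2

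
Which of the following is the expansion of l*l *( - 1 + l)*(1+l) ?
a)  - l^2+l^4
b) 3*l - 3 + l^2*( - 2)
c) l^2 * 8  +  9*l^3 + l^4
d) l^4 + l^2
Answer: a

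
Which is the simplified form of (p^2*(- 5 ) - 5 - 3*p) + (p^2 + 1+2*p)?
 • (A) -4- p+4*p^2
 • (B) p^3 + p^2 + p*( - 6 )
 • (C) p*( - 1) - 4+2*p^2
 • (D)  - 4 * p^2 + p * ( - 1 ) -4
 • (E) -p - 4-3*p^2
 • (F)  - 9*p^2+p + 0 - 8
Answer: D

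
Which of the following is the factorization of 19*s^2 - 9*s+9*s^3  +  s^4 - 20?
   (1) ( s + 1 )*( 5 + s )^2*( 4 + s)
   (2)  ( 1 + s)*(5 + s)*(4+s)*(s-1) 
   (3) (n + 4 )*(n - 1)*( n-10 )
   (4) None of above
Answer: 2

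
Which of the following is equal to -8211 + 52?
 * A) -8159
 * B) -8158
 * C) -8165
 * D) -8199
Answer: A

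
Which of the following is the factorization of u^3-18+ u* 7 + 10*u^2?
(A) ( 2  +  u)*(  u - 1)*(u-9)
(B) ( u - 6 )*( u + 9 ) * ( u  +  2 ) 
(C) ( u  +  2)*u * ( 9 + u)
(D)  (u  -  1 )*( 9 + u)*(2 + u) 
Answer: D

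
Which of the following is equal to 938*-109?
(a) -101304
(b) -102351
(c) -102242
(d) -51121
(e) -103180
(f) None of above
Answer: c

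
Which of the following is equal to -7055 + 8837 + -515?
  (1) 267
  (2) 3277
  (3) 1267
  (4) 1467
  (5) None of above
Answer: 3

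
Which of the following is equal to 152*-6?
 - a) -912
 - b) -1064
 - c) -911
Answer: a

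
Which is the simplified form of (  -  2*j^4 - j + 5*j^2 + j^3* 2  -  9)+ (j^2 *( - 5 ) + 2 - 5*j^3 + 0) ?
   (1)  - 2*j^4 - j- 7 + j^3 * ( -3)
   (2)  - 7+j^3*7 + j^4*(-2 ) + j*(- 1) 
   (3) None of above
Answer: 1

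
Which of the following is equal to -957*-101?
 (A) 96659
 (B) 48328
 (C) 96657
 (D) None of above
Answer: C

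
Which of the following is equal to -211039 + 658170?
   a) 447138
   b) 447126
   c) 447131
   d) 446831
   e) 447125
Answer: c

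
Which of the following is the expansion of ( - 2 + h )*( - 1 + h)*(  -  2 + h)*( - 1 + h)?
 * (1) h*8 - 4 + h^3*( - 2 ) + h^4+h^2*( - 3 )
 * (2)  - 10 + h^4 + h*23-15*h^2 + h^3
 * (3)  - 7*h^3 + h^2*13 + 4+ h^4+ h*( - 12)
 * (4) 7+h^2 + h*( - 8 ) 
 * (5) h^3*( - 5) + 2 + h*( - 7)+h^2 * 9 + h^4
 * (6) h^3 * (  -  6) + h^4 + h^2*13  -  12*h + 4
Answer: 6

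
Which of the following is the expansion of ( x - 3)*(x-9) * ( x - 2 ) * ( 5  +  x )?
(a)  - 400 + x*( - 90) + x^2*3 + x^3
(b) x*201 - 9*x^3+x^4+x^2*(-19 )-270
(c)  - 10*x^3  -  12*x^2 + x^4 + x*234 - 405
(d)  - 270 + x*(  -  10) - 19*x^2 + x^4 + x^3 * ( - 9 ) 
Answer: b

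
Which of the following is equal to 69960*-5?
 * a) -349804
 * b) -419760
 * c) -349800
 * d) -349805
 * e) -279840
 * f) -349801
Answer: c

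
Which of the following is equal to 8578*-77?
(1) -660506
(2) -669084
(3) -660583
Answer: 1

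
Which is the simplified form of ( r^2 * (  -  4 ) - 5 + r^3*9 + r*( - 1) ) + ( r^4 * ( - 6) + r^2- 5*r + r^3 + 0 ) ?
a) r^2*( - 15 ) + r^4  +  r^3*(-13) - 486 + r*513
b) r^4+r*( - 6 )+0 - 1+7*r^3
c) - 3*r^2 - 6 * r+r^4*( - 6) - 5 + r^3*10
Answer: c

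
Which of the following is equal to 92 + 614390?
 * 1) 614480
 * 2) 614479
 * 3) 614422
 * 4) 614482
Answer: 4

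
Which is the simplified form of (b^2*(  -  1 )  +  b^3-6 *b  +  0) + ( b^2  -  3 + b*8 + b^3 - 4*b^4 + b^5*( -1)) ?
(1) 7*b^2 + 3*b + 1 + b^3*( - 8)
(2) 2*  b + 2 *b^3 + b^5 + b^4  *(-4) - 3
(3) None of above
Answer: 3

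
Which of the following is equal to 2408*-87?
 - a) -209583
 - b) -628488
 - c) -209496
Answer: c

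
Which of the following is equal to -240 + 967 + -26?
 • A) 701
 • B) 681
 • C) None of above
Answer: A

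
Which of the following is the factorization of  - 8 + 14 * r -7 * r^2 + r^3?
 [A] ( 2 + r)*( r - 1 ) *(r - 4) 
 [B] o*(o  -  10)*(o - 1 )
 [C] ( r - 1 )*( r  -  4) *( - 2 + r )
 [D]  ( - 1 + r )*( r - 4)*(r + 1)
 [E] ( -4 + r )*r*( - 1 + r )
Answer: C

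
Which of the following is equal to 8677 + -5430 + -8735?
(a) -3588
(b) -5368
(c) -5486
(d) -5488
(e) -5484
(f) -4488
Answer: d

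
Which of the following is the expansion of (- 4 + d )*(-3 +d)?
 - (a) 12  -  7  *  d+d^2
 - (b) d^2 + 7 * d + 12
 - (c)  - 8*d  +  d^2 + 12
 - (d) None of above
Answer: a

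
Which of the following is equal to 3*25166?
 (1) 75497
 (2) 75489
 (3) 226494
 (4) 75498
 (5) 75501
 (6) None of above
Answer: 4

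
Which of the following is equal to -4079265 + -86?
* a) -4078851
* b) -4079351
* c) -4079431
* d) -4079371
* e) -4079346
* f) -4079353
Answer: b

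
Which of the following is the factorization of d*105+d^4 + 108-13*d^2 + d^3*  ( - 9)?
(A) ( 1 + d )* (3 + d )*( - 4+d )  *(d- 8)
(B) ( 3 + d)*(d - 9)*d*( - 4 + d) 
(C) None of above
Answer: C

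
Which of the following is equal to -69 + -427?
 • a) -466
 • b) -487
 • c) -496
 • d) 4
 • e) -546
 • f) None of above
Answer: c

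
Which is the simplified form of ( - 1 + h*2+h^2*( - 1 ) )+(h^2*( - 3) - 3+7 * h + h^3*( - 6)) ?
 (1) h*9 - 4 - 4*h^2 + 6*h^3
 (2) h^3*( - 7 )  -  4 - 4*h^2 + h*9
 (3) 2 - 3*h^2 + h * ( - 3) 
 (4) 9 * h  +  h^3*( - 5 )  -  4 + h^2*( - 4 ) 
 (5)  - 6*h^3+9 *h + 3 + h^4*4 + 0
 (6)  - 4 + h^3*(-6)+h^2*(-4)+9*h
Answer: 6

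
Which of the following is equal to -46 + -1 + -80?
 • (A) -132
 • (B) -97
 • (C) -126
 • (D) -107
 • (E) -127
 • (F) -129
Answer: E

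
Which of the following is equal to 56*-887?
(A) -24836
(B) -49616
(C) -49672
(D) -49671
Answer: C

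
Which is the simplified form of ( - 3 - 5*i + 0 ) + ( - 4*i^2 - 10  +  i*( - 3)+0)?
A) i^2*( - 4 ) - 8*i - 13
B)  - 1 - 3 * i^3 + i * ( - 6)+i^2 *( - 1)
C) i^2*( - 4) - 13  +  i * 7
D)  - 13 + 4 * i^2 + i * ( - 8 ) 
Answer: A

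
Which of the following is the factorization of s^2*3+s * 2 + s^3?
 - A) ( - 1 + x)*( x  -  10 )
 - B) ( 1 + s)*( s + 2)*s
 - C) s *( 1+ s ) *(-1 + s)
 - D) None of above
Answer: B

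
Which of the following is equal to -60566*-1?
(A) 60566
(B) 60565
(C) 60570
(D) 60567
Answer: A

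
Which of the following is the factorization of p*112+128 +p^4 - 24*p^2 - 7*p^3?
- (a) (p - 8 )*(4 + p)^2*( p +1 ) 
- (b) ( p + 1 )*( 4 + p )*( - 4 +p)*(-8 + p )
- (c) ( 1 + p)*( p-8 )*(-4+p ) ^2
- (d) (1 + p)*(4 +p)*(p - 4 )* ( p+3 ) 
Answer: b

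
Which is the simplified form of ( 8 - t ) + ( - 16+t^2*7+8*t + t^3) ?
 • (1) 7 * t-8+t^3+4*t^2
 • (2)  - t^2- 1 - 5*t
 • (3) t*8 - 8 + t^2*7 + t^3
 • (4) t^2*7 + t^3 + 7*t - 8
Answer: 4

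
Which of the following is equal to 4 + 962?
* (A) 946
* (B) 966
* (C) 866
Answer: B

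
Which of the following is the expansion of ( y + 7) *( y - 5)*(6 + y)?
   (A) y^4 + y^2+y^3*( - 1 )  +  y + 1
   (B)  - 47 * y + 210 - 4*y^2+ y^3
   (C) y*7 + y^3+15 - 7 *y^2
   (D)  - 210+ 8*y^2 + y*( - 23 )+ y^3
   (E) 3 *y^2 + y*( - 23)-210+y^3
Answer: D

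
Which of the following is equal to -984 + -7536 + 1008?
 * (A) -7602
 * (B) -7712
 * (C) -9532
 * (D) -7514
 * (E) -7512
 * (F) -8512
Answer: E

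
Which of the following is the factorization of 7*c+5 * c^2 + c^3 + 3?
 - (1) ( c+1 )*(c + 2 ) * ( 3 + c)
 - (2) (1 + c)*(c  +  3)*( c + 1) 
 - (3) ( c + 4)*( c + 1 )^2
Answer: 2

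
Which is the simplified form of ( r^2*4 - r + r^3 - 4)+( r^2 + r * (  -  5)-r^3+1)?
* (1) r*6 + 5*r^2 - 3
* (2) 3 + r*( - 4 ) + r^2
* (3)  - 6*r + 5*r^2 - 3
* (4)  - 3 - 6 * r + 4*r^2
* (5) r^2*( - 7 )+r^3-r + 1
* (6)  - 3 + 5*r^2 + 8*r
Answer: 3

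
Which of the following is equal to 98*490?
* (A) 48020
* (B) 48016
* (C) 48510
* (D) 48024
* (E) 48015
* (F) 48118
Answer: A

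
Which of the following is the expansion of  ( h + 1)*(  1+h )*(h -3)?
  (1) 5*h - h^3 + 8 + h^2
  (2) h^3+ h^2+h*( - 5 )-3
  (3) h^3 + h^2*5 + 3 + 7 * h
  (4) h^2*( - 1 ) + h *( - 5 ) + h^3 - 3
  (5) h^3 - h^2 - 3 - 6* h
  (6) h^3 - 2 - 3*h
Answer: 4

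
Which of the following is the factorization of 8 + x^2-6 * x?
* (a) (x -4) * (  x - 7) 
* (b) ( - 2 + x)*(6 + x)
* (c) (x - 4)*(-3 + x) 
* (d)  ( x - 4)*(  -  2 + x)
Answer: d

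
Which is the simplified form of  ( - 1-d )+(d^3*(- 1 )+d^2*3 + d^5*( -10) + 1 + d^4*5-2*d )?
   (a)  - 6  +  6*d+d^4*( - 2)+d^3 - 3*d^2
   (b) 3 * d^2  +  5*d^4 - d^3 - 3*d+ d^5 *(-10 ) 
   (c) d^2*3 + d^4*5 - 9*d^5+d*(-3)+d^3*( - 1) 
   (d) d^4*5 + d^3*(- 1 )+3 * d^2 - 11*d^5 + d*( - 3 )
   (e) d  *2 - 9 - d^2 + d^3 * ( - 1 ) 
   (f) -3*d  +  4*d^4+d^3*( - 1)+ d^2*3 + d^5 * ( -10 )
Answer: b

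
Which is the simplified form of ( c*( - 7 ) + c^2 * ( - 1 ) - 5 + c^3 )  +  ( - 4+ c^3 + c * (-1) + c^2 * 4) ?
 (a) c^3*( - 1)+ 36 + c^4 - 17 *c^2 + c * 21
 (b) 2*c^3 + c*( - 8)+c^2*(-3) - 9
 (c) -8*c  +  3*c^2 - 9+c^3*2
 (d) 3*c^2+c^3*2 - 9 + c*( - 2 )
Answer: c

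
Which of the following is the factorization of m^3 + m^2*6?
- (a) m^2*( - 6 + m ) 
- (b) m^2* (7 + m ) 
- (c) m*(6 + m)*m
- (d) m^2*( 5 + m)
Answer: c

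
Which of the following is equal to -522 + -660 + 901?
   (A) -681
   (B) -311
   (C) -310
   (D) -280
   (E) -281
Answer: E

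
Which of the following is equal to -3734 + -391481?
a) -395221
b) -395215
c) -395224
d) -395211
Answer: b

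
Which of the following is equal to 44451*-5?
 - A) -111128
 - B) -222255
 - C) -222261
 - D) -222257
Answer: B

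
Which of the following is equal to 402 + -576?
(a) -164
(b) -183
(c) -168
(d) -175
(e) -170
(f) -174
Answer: f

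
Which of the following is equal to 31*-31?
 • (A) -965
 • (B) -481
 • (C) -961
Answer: C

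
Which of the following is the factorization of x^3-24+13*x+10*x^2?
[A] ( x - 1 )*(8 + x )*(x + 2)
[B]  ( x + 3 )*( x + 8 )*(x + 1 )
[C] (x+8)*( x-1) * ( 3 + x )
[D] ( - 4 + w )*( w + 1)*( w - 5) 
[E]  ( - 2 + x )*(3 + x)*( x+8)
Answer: C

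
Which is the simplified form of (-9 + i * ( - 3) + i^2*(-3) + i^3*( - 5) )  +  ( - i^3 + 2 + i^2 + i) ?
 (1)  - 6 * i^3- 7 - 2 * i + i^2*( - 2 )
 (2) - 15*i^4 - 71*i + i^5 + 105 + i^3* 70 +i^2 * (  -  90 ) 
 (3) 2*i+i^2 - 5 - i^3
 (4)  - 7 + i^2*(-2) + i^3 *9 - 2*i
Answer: 1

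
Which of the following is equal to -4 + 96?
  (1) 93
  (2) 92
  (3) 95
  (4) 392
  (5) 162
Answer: 2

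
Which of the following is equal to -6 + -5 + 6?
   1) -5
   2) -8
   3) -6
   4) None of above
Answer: 1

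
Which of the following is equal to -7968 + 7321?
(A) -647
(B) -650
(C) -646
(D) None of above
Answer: A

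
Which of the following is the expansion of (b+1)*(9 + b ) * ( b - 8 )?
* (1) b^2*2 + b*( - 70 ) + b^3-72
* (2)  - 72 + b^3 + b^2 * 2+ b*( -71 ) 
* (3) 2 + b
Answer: 2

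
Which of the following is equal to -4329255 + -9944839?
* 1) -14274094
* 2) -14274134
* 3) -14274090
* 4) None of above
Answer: 1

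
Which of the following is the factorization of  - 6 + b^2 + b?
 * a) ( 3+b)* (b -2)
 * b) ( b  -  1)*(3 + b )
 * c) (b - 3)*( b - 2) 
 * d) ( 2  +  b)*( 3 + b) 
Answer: a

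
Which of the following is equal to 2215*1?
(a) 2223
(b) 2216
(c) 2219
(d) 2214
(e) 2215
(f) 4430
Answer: e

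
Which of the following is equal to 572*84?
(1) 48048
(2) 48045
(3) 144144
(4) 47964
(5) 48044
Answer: 1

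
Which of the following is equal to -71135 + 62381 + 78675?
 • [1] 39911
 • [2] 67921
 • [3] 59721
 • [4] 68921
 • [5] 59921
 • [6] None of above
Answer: 6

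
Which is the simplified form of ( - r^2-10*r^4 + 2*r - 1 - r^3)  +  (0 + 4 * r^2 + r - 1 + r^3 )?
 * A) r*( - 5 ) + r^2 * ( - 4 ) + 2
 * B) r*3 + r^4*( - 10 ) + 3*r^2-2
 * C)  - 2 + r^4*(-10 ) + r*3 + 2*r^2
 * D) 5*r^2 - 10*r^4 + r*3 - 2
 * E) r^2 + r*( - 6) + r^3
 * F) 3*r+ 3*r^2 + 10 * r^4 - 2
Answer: B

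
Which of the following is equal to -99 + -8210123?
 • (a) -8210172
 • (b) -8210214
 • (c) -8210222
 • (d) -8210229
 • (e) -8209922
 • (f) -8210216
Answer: c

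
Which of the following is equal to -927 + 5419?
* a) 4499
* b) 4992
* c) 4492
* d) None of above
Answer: c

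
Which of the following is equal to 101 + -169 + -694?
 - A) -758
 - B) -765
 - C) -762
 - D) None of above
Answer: C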